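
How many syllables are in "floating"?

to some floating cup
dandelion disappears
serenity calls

"floating" has 2 syllables.

2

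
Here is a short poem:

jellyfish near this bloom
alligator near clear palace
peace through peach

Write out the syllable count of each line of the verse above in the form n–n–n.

6–8–3

Line 1: "jellyfish near this bloom": 3+1+1+1 = 6
Line 2: "alligator near clear palace": 4+1+1+2 = 8
Line 3: "peace through peach": 1+1+1 = 3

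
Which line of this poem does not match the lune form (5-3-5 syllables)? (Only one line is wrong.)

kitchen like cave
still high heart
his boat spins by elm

Line 1: "kitchen like cave": 2+1+1 = 4 (expected 5)
Line 2: "still high heart": 1+1+1 = 3 ✓
Line 3: "his boat spins by elm": 1+1+1+1+1 = 5 ✓

Line 1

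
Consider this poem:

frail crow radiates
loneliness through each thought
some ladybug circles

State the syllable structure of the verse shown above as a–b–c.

5–6–6

Line 1: frail (1), crow (1), radiates (3) → 5
Line 2: loneliness (3), through (1), each (1), thought (1) → 6
Line 3: some (1), ladybug (3), circles (2) → 6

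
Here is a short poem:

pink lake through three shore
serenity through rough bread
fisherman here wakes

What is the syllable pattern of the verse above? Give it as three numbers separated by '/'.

5/7/5

Line 1: "pink lake through three shore": 1+1+1+1+1 = 5
Line 2: "serenity through rough bread": 4+1+1+1 = 7
Line 3: "fisherman here wakes": 3+1+1 = 5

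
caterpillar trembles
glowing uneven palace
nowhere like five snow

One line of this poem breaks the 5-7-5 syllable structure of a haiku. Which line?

Line 1: caterpillar(4) + trembles(2) = 6 (expected 5)
Line 2: glowing(2) + uneven(3) + palace(2) = 7 ✓
Line 3: nowhere(2) + like(1) + five(1) + snow(1) = 5 ✓

The first line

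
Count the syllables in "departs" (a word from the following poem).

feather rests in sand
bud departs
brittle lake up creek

2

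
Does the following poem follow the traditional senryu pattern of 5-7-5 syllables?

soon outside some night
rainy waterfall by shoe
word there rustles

Line 1: soon(1) + outside(2) + some(1) + night(1) = 5 ✓
Line 2: rainy(2) + waterfall(3) + by(1) + shoe(1) = 7 ✓
Line 3: word(1) + there(1) + rustles(2) = 4 (expected 5)

No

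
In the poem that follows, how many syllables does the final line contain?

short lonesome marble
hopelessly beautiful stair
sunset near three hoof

The final line: sunset (2), near (1), three (1), hoof (1) → 5

5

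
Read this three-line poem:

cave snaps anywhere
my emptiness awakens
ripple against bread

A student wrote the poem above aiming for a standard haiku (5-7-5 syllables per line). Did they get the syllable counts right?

Line 1: cave(1) + snaps(1) + anywhere(3) = 5 ✓
Line 2: my(1) + emptiness(3) + awakens(3) = 7 ✓
Line 3: ripple(2) + against(2) + bread(1) = 5 ✓

Yes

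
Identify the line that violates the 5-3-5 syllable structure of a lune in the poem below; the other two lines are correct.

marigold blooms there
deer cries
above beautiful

Line 1: marigold(3) + blooms(1) + there(1) = 5 ✓
Line 2: deer(1) + cries(1) = 2 (expected 3)
Line 3: above(2) + beautiful(3) = 5 ✓

Line 2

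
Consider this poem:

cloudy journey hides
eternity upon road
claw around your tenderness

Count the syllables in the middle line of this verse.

7

The middle line: eternity(4) + upon(2) + road(1) = 7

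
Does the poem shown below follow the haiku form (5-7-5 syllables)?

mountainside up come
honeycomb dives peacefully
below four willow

Line 1: mountainside (3), up (1), come (1) → 5 ✓
Line 2: honeycomb (3), dives (1), peacefully (3) → 7 ✓
Line 3: below (2), four (1), willow (2) → 5 ✓

Yes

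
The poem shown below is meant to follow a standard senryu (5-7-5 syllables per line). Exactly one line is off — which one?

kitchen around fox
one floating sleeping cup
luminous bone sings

Line 1: kitchen(2) + around(2) + fox(1) = 5 ✓
Line 2: one(1) + floating(2) + sleeping(2) + cup(1) = 6 (expected 7)
Line 3: luminous(3) + bone(1) + sings(1) = 5 ✓

Line 2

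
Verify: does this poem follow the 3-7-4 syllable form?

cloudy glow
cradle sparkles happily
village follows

Line 1: "cloudy glow": 2+1 = 3 ✓
Line 2: "cradle sparkles happily": 2+2+3 = 7 ✓
Line 3: "village follows": 2+2 = 4 ✓

Yes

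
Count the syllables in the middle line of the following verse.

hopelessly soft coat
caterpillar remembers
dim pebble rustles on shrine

7

The middle line: caterpillar(4) + remembers(3) = 7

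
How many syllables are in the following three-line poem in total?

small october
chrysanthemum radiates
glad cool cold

14

Line 1: small (1), october (3) → 4
Line 2: chrysanthemum (4), radiates (3) → 7
Line 3: glad (1), cool (1), cold (1) → 3
Total: 4 + 7 + 3 = 14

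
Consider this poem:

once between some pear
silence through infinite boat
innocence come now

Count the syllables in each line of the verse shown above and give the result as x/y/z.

5/7/5

Line 1: once (1), between (2), some (1), pear (1) → 5
Line 2: silence (2), through (1), infinite (3), boat (1) → 7
Line 3: innocence (3), come (1), now (1) → 5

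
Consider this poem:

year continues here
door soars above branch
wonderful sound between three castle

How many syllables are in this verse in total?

Line 1: "year continues here": 1+3+1 = 5
Line 2: "door soars above branch": 1+1+2+1 = 5
Line 3: "wonderful sound between three castle": 3+1+2+1+2 = 9
Total: 5 + 5 + 9 = 19

19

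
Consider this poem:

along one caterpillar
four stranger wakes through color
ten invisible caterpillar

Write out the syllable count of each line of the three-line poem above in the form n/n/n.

7/7/9

Line 1: along(2) + one(1) + caterpillar(4) = 7
Line 2: four(1) + stranger(2) + wakes(1) + through(1) + color(2) = 7
Line 3: ten(1) + invisible(4) + caterpillar(4) = 9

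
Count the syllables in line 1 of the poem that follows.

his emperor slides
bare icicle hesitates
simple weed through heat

Line 1: his (1), emperor (3), slides (1) → 5

5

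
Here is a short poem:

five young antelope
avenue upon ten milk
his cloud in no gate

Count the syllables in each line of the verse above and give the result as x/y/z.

5/7/5

Line 1: "five young antelope": 1+1+3 = 5
Line 2: "avenue upon ten milk": 3+2+1+1 = 7
Line 3: "his cloud in no gate": 1+1+1+1+1 = 5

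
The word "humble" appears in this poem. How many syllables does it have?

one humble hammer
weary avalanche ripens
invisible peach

2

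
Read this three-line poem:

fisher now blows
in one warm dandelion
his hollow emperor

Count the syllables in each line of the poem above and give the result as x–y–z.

4–7–6

Line 1: fisher(2) + now(1) + blows(1) = 4
Line 2: in(1) + one(1) + warm(1) + dandelion(4) = 7
Line 3: his(1) + hollow(2) + emperor(3) = 6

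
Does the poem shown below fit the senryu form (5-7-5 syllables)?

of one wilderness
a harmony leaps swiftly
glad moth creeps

No

Line 1: of (1), one (1), wilderness (3) → 5 ✓
Line 2: a (1), harmony (3), leaps (1), swiftly (2) → 7 ✓
Line 3: glad (1), moth (1), creeps (1) → 3 (expected 5)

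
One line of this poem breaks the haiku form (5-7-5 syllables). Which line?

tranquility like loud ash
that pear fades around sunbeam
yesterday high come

Line 1: tranquility(4) + like(1) + loud(1) + ash(1) = 7 (expected 5)
Line 2: that(1) + pear(1) + fades(1) + around(2) + sunbeam(2) = 7 ✓
Line 3: yesterday(3) + high(1) + come(1) = 5 ✓

The first line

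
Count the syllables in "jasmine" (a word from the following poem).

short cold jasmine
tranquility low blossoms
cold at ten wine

"jasmine" has 2 syllables.

2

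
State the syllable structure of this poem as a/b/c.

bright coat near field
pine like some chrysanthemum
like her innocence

Line 1: bright(1) + coat(1) + near(1) + field(1) = 4
Line 2: pine(1) + like(1) + some(1) + chrysanthemum(4) = 7
Line 3: like(1) + her(1) + innocence(3) = 5

4/7/5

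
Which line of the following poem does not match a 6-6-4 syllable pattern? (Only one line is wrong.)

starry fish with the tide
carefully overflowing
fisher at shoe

Line 2

Line 1: starry (2), fish (1), with (1), the (1), tide (1) → 6 ✓
Line 2: carefully (3), overflowing (4) → 7 (expected 6)
Line 3: fisher (2), at (1), shoe (1) → 4 ✓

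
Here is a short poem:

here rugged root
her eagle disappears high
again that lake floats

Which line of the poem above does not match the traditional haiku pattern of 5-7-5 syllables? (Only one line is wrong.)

Line 1: here (1), rugged (2), root (1) → 4 (expected 5)
Line 2: her (1), eagle (2), disappears (3), high (1) → 7 ✓
Line 3: again (2), that (1), lake (1), floats (1) → 5 ✓

The first line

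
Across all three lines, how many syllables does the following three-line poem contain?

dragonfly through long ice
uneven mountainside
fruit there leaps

Line 1: "dragonfly through long ice": 3+1+1+1 = 6
Line 2: "uneven mountainside": 3+3 = 6
Line 3: "fruit there leaps": 1+1+1 = 3
Total: 6 + 6 + 3 = 15

15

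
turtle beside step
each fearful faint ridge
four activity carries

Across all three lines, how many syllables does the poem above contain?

Line 1: "turtle beside step": 2+2+1 = 5
Line 2: "each fearful faint ridge": 1+2+1+1 = 5
Line 3: "four activity carries": 1+4+2 = 7
Total: 5 + 5 + 7 = 17

17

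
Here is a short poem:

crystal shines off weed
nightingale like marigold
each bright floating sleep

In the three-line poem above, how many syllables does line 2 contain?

Line 2: "nightingale like marigold": 3+1+3 = 7

7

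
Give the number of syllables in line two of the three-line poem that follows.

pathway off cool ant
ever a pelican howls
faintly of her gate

7

Line two: ever(2) + a(1) + pelican(3) + howls(1) = 7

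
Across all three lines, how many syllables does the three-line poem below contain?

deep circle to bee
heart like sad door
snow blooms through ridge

13

Line 1: deep(1) + circle(2) + to(1) + bee(1) = 5
Line 2: heart(1) + like(1) + sad(1) + door(1) = 4
Line 3: snow(1) + blooms(1) + through(1) + ridge(1) = 4
Total: 5 + 4 + 4 = 13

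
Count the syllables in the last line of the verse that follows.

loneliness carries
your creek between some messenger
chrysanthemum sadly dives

7

The last line: chrysanthemum (4), sadly (2), dives (1) → 7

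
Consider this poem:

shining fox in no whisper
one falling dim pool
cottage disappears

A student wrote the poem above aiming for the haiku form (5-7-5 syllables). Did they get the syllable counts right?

Line 1: shining(2) + fox(1) + in(1) + no(1) + whisper(2) = 7 (expected 5)
Line 2: one(1) + falling(2) + dim(1) + pool(1) = 5 (expected 7)
Line 3: cottage(2) + disappears(3) = 5 ✓

No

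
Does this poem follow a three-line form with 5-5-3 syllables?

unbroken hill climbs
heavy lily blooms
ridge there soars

Line 1: unbroken (3), hill (1), climbs (1) → 5 ✓
Line 2: heavy (2), lily (2), blooms (1) → 5 ✓
Line 3: ridge (1), there (1), soars (1) → 3 ✓

Yes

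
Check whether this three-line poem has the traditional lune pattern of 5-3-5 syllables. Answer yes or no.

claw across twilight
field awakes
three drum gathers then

Line 1: claw (1), across (2), twilight (2) → 5 ✓
Line 2: field (1), awakes (2) → 3 ✓
Line 3: three (1), drum (1), gathers (2), then (1) → 5 ✓

Yes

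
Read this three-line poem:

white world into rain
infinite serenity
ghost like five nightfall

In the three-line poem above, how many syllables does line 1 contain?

Line 1: white(1) + world(1) + into(2) + rain(1) = 5

5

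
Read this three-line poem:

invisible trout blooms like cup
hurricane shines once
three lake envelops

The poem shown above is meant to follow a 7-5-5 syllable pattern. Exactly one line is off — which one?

Line 1: invisible(4) + trout(1) + blooms(1) + like(1) + cup(1) = 8 (expected 7)
Line 2: hurricane(3) + shines(1) + once(1) = 5 ✓
Line 3: three(1) + lake(1) + envelops(3) = 5 ✓

Line 1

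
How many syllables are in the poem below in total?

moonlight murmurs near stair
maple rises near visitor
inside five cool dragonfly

21

Line 1: moonlight(2) + murmurs(2) + near(1) + stair(1) = 6
Line 2: maple(2) + rises(2) + near(1) + visitor(3) = 8
Line 3: inside(2) + five(1) + cool(1) + dragonfly(3) = 7
Total: 6 + 8 + 7 = 21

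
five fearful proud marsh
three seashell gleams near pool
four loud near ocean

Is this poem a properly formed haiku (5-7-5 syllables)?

Line 1: "five fearful proud marsh": 1+2+1+1 = 5 ✓
Line 2: "three seashell gleams near pool": 1+2+1+1+1 = 6 (expected 7)
Line 3: "four loud near ocean": 1+1+1+2 = 5 ✓

No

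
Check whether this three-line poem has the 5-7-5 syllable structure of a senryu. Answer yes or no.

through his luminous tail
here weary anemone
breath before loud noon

No

Line 1: through(1) + his(1) + luminous(3) + tail(1) = 6 (expected 5)
Line 2: here(1) + weary(2) + anemone(4) = 7 ✓
Line 3: breath(1) + before(2) + loud(1) + noon(1) = 5 ✓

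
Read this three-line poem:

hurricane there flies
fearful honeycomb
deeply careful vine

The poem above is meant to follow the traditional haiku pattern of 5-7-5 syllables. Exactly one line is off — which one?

Line 1: hurricane(3) + there(1) + flies(1) = 5 ✓
Line 2: fearful(2) + honeycomb(3) = 5 (expected 7)
Line 3: deeply(2) + careful(2) + vine(1) = 5 ✓

Line 2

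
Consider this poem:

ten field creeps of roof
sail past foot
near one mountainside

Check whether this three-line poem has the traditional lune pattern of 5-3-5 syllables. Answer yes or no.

Line 1: "ten field creeps of roof": 1+1+1+1+1 = 5 ✓
Line 2: "sail past foot": 1+1+1 = 3 ✓
Line 3: "near one mountainside": 1+1+3 = 5 ✓

Yes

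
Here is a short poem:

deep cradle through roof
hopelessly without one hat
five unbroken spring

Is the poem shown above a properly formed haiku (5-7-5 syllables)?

Line 1: deep (1), cradle (2), through (1), roof (1) → 5 ✓
Line 2: hopelessly (3), without (2), one (1), hat (1) → 7 ✓
Line 3: five (1), unbroken (3), spring (1) → 5 ✓

Yes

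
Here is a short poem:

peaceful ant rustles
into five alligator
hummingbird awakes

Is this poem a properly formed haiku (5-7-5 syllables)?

Yes

Line 1: "peaceful ant rustles": 2+1+2 = 5 ✓
Line 2: "into five alligator": 2+1+4 = 7 ✓
Line 3: "hummingbird awakes": 3+2 = 5 ✓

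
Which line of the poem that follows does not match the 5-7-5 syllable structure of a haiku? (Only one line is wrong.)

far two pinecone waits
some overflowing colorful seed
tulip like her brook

The second line

Line 1: "far two pinecone waits": 1+1+2+1 = 5 ✓
Line 2: "some overflowing colorful seed": 1+4+3+1 = 9 (expected 7)
Line 3: "tulip like her brook": 2+1+1+1 = 5 ✓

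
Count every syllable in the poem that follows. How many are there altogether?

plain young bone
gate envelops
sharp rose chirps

10

Line 1: "plain young bone": 1+1+1 = 3
Line 2: "gate envelops": 1+3 = 4
Line 3: "sharp rose chirps": 1+1+1 = 3
Total: 3 + 4 + 3 = 10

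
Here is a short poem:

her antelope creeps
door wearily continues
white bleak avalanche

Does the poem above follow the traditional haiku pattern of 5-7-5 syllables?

Line 1: her (1), antelope (3), creeps (1) → 5 ✓
Line 2: door (1), wearily (3), continues (3) → 7 ✓
Line 3: white (1), bleak (1), avalanche (3) → 5 ✓

Yes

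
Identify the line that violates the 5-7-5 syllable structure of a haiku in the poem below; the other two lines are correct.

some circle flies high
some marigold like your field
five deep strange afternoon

Line 3

Line 1: "some circle flies high": 1+2+1+1 = 5 ✓
Line 2: "some marigold like your field": 1+3+1+1+1 = 7 ✓
Line 3: "five deep strange afternoon": 1+1+1+3 = 6 (expected 5)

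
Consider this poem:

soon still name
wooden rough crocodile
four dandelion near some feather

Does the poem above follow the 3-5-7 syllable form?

No

Line 1: "soon still name": 1+1+1 = 3 ✓
Line 2: "wooden rough crocodile": 2+1+3 = 6 (expected 5)
Line 3: "four dandelion near some feather": 1+4+1+1+2 = 9 (expected 7)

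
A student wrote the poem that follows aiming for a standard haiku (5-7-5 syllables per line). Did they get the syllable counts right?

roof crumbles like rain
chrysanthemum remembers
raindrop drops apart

Yes

Line 1: roof(1) + crumbles(2) + like(1) + rain(1) = 5 ✓
Line 2: chrysanthemum(4) + remembers(3) = 7 ✓
Line 3: raindrop(2) + drops(1) + apart(2) = 5 ✓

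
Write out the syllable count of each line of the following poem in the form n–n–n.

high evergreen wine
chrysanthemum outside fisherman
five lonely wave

5–9–4

Line 1: "high evergreen wine": 1+3+1 = 5
Line 2: "chrysanthemum outside fisherman": 4+2+3 = 9
Line 3: "five lonely wave": 1+2+1 = 4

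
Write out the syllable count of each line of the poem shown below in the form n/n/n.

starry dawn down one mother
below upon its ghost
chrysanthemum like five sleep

7/6/7

Line 1: starry(2) + dawn(1) + down(1) + one(1) + mother(2) = 7
Line 2: below(2) + upon(2) + its(1) + ghost(1) = 6
Line 3: chrysanthemum(4) + like(1) + five(1) + sleep(1) = 7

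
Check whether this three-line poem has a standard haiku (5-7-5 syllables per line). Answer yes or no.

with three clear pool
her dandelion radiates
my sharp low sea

No

Line 1: "with three clear pool": 1+1+1+1 = 4 (expected 5)
Line 2: "her dandelion radiates": 1+4+3 = 8 (expected 7)
Line 3: "my sharp low sea": 1+1+1+1 = 4 (expected 5)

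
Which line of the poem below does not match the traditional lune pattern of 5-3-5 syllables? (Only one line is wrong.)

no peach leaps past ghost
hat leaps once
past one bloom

Line 1: no(1) + peach(1) + leaps(1) + past(1) + ghost(1) = 5 ✓
Line 2: hat(1) + leaps(1) + once(1) = 3 ✓
Line 3: past(1) + one(1) + bloom(1) = 3 (expected 5)

Line 3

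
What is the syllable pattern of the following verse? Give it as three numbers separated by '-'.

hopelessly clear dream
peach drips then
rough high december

5-3-5

Line 1: hopelessly(3) + clear(1) + dream(1) = 5
Line 2: peach(1) + drips(1) + then(1) = 3
Line 3: rough(1) + high(1) + december(3) = 5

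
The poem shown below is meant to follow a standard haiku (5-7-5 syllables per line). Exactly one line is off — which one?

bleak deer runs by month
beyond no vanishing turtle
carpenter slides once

Line 2

Line 1: "bleak deer runs by month": 1+1+1+1+1 = 5 ✓
Line 2: "beyond no vanishing turtle": 2+1+3+2 = 8 (expected 7)
Line 3: "carpenter slides once": 3+1+1 = 5 ✓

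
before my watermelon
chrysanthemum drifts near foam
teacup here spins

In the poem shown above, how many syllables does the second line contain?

7

The second line: "chrysanthemum drifts near foam": 4+1+1+1 = 7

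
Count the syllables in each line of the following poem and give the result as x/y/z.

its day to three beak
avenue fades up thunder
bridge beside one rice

5/7/5

Line 1: its(1) + day(1) + to(1) + three(1) + beak(1) = 5
Line 2: avenue(3) + fades(1) + up(1) + thunder(2) = 7
Line 3: bridge(1) + beside(2) + one(1) + rice(1) = 5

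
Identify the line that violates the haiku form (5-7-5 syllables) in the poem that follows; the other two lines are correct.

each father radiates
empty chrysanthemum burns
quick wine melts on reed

The first line

Line 1: each(1) + father(2) + radiates(3) = 6 (expected 5)
Line 2: empty(2) + chrysanthemum(4) + burns(1) = 7 ✓
Line 3: quick(1) + wine(1) + melts(1) + on(1) + reed(1) = 5 ✓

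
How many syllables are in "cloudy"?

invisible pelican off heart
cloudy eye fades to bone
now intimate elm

2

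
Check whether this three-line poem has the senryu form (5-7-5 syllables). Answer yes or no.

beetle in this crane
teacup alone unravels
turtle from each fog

Yes

Line 1: beetle (2), in (1), this (1), crane (1) → 5 ✓
Line 2: teacup (2), alone (2), unravels (3) → 7 ✓
Line 3: turtle (2), from (1), each (1), fog (1) → 5 ✓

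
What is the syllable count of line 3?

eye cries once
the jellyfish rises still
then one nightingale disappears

Line 3: then (1), one (1), nightingale (3), disappears (3) → 8

8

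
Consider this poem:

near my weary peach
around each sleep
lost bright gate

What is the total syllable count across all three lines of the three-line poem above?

Line 1: near (1), my (1), weary (2), peach (1) → 5
Line 2: around (2), each (1), sleep (1) → 4
Line 3: lost (1), bright (1), gate (1) → 3
Total: 5 + 4 + 3 = 12

12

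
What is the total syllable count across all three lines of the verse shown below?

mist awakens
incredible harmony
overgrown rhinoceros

18

Line 1: "mist awakens": 1+3 = 4
Line 2: "incredible harmony": 4+3 = 7
Line 3: "overgrown rhinoceros": 3+4 = 7
Total: 4 + 7 + 7 = 18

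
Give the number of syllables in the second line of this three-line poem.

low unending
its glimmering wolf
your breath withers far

5

The second line: "its glimmering wolf": 1+3+1 = 5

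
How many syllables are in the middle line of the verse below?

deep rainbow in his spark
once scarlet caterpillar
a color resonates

The middle line: once(1) + scarlet(2) + caterpillar(4) = 7

7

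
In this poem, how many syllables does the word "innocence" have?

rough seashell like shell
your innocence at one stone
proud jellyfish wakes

3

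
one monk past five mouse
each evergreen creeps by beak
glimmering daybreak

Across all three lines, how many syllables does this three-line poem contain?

17

Line 1: one (1), monk (1), past (1), five (1), mouse (1) → 5
Line 2: each (1), evergreen (3), creeps (1), by (1), beak (1) → 7
Line 3: glimmering (3), daybreak (2) → 5
Total: 5 + 7 + 5 = 17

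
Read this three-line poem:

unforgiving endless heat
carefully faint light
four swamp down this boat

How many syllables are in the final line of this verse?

The final line: four (1), swamp (1), down (1), this (1), boat (1) → 5

5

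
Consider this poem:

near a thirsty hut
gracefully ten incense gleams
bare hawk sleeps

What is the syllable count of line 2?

Line 2: gracefully(3) + ten(1) + incense(2) + gleams(1) = 7

7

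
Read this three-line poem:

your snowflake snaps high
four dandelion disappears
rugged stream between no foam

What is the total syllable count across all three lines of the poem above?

Line 1: "your snowflake snaps high": 1+2+1+1 = 5
Line 2: "four dandelion disappears": 1+4+3 = 8
Line 3: "rugged stream between no foam": 2+1+2+1+1 = 7
Total: 5 + 8 + 7 = 20

20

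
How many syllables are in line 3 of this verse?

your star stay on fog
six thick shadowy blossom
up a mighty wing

Line 3: up(1) + a(1) + mighty(2) + wing(1) = 5

5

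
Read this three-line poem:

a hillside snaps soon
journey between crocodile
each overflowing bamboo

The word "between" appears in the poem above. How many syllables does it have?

2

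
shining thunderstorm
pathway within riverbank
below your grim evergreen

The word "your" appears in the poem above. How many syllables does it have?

1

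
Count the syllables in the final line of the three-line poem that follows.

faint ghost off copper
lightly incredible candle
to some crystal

4

The final line: "to some crystal": 1+1+2 = 4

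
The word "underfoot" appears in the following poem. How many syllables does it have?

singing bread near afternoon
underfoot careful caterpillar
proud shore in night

"underfoot" has 3 syllables.

3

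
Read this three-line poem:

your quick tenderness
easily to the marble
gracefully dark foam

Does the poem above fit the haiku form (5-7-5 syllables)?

Yes

Line 1: "your quick tenderness": 1+1+3 = 5 ✓
Line 2: "easily to the marble": 3+1+1+2 = 7 ✓
Line 3: "gracefully dark foam": 3+1+1 = 5 ✓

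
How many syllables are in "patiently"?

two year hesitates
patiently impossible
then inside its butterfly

3

"patiently" has 3 syllables.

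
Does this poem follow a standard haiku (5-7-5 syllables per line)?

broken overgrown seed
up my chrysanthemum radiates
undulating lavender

Line 1: broken(2) + overgrown(3) + seed(1) = 6 (expected 5)
Line 2: up(1) + my(1) + chrysanthemum(4) + radiates(3) = 9 (expected 7)
Line 3: undulating(4) + lavender(3) = 7 (expected 5)

No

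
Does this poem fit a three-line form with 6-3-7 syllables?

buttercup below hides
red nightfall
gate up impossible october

Line 1: buttercup(3) + below(2) + hides(1) = 6 ✓
Line 2: red(1) + nightfall(2) = 3 ✓
Line 3: gate(1) + up(1) + impossible(4) + october(3) = 9 (expected 7)

No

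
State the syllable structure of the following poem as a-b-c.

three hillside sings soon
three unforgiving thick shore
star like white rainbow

5-7-5

Line 1: three (1), hillside (2), sings (1), soon (1) → 5
Line 2: three (1), unforgiving (4), thick (1), shore (1) → 7
Line 3: star (1), like (1), white (1), rainbow (2) → 5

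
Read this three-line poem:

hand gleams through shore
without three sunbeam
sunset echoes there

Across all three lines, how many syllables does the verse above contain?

Line 1: hand(1) + gleams(1) + through(1) + shore(1) = 4
Line 2: without(2) + three(1) + sunbeam(2) = 5
Line 3: sunset(2) + echoes(2) + there(1) = 5
Total: 4 + 5 + 5 = 14

14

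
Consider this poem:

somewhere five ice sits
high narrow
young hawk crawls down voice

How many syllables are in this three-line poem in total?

13

Line 1: somewhere(2) + five(1) + ice(1) + sits(1) = 5
Line 2: high(1) + narrow(2) = 3
Line 3: young(1) + hawk(1) + crawls(1) + down(1) + voice(1) = 5
Total: 5 + 3 + 5 = 13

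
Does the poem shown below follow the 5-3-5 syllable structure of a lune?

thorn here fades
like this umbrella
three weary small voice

Line 1: "thorn here fades": 1+1+1 = 3 (expected 5)
Line 2: "like this umbrella": 1+1+3 = 5 (expected 3)
Line 3: "three weary small voice": 1+2+1+1 = 5 ✓

No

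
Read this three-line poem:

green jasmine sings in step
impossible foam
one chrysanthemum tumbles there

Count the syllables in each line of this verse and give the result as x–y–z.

Line 1: green(1) + jasmine(2) + sings(1) + in(1) + step(1) = 6
Line 2: impossible(4) + foam(1) = 5
Line 3: one(1) + chrysanthemum(4) + tumbles(2) + there(1) = 8

6–5–8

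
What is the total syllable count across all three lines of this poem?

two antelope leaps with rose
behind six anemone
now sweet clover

18

Line 1: two(1) + antelope(3) + leaps(1) + with(1) + rose(1) = 7
Line 2: behind(2) + six(1) + anemone(4) = 7
Line 3: now(1) + sweet(1) + clover(2) = 4
Total: 7 + 7 + 4 = 18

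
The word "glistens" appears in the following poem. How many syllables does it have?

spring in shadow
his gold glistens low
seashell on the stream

2

"glistens" has 2 syllables.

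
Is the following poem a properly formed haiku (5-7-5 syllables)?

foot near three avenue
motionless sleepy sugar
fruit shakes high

No

Line 1: "foot near three avenue": 1+1+1+3 = 6 (expected 5)
Line 2: "motionless sleepy sugar": 3+2+2 = 7 ✓
Line 3: "fruit shakes high": 1+1+1 = 3 (expected 5)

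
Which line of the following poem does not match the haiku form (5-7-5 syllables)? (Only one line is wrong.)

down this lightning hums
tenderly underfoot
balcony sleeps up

Line 1: down (1), this (1), lightning (2), hums (1) → 5 ✓
Line 2: tenderly (3), underfoot (3) → 6 (expected 7)
Line 3: balcony (3), sleeps (1), up (1) → 5 ✓

The second line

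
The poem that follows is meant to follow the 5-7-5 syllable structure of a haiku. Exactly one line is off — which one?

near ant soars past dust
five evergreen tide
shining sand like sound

Line 2

Line 1: near (1), ant (1), soars (1), past (1), dust (1) → 5 ✓
Line 2: five (1), evergreen (3), tide (1) → 5 (expected 7)
Line 3: shining (2), sand (1), like (1), sound (1) → 5 ✓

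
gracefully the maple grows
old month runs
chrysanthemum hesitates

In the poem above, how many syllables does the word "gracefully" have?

3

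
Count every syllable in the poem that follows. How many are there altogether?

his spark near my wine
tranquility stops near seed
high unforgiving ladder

19

Line 1: his(1) + spark(1) + near(1) + my(1) + wine(1) = 5
Line 2: tranquility(4) + stops(1) + near(1) + seed(1) = 7
Line 3: high(1) + unforgiving(4) + ladder(2) = 7
Total: 5 + 7 + 7 = 19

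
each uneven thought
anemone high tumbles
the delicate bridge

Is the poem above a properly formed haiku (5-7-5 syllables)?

Yes

Line 1: each(1) + uneven(3) + thought(1) = 5 ✓
Line 2: anemone(4) + high(1) + tumbles(2) = 7 ✓
Line 3: the(1) + delicate(3) + bridge(1) = 5 ✓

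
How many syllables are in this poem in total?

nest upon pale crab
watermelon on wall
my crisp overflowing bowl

18

Line 1: "nest upon pale crab": 1+2+1+1 = 5
Line 2: "watermelon on wall": 4+1+1 = 6
Line 3: "my crisp overflowing bowl": 1+1+4+1 = 7
Total: 5 + 6 + 7 = 18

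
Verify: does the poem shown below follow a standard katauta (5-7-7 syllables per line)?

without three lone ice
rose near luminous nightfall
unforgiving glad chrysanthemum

Line 1: "without three lone ice": 2+1+1+1 = 5 ✓
Line 2: "rose near luminous nightfall": 1+1+3+2 = 7 ✓
Line 3: "unforgiving glad chrysanthemum": 4+1+4 = 9 (expected 7)

No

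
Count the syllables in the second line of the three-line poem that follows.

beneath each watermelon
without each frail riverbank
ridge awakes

7

The second line: "without each frail riverbank": 2+1+1+3 = 7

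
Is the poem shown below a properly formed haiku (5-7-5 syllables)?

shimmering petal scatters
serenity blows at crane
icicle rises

Line 1: "shimmering petal scatters": 3+2+2 = 7 (expected 5)
Line 2: "serenity blows at crane": 4+1+1+1 = 7 ✓
Line 3: "icicle rises": 3+2 = 5 ✓

No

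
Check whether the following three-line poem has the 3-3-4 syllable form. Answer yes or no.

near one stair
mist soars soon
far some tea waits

Yes

Line 1: near (1), one (1), stair (1) → 3 ✓
Line 2: mist (1), soars (1), soon (1) → 3 ✓
Line 3: far (1), some (1), tea (1), waits (1) → 4 ✓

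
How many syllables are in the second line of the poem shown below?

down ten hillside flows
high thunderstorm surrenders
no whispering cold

7

The second line: "high thunderstorm surrenders": 1+3+3 = 7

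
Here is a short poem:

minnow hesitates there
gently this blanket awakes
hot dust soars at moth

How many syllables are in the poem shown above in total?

18

Line 1: "minnow hesitates there": 2+3+1 = 6
Line 2: "gently this blanket awakes": 2+1+2+2 = 7
Line 3: "hot dust soars at moth": 1+1+1+1+1 = 5
Total: 6 + 7 + 5 = 18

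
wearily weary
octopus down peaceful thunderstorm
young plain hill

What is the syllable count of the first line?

5

The first line: "wearily weary": 3+2 = 5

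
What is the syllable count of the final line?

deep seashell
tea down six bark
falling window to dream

The final line: falling (2), window (2), to (1), dream (1) → 6

6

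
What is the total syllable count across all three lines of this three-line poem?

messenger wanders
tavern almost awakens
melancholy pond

Line 1: messenger(3) + wanders(2) = 5
Line 2: tavern(2) + almost(2) + awakens(3) = 7
Line 3: melancholy(4) + pond(1) = 5
Total: 5 + 7 + 5 = 17

17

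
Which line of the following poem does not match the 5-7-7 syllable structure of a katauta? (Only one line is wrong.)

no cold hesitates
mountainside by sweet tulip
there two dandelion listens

Line 1: no(1) + cold(1) + hesitates(3) = 5 ✓
Line 2: mountainside(3) + by(1) + sweet(1) + tulip(2) = 7 ✓
Line 3: there(1) + two(1) + dandelion(4) + listens(2) = 8 (expected 7)

The third line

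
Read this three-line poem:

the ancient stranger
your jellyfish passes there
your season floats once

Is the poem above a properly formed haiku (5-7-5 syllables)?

Yes

Line 1: the(1) + ancient(2) + stranger(2) = 5 ✓
Line 2: your(1) + jellyfish(3) + passes(2) + there(1) = 7 ✓
Line 3: your(1) + season(2) + floats(1) + once(1) = 5 ✓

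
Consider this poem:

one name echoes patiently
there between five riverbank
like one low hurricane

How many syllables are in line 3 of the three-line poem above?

6

Line 3: "like one low hurricane": 1+1+1+3 = 6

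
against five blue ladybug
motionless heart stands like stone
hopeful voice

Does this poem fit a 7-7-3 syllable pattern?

Line 1: "against five blue ladybug": 2+1+1+3 = 7 ✓
Line 2: "motionless heart stands like stone": 3+1+1+1+1 = 7 ✓
Line 3: "hopeful voice": 2+1 = 3 ✓

Yes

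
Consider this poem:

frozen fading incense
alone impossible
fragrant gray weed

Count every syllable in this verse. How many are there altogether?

16

Line 1: frozen(2) + fading(2) + incense(2) = 6
Line 2: alone(2) + impossible(4) = 6
Line 3: fragrant(2) + gray(1) + weed(1) = 4
Total: 6 + 6 + 4 = 16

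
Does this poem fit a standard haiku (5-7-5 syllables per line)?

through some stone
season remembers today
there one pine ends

Line 1: "through some stone": 1+1+1 = 3 (expected 5)
Line 2: "season remembers today": 2+3+2 = 7 ✓
Line 3: "there one pine ends": 1+1+1+1 = 4 (expected 5)

No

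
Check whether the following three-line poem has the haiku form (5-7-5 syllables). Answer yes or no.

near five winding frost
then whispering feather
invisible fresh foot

No

Line 1: near (1), five (1), winding (2), frost (1) → 5 ✓
Line 2: then (1), whispering (3), feather (2) → 6 (expected 7)
Line 3: invisible (4), fresh (1), foot (1) → 6 (expected 5)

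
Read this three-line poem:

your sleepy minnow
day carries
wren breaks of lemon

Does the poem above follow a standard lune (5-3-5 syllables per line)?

Yes

Line 1: "your sleepy minnow": 1+2+2 = 5 ✓
Line 2: "day carries": 1+2 = 3 ✓
Line 3: "wren breaks of lemon": 1+1+1+2 = 5 ✓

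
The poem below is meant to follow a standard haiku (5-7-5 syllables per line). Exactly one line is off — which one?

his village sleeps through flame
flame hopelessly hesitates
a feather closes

Line 1: "his village sleeps through flame": 1+2+1+1+1 = 6 (expected 5)
Line 2: "flame hopelessly hesitates": 1+3+3 = 7 ✓
Line 3: "a feather closes": 1+2+2 = 5 ✓

Line 1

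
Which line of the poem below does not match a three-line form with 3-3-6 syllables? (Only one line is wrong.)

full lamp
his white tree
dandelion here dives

The first line

Line 1: "full lamp": 1+1 = 2 (expected 3)
Line 2: "his white tree": 1+1+1 = 3 ✓
Line 3: "dandelion here dives": 4+1+1 = 6 ✓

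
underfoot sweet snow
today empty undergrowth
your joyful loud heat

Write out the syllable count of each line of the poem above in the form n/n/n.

Line 1: underfoot (3), sweet (1), snow (1) → 5
Line 2: today (2), empty (2), undergrowth (3) → 7
Line 3: your (1), joyful (2), loud (1), heat (1) → 5

5/7/5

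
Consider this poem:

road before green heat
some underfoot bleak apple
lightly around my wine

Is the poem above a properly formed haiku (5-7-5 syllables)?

No

Line 1: road(1) + before(2) + green(1) + heat(1) = 5 ✓
Line 2: some(1) + underfoot(3) + bleak(1) + apple(2) = 7 ✓
Line 3: lightly(2) + around(2) + my(1) + wine(1) = 6 (expected 5)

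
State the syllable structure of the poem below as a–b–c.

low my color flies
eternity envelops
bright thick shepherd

5–7–4

Line 1: "low my color flies": 1+1+2+1 = 5
Line 2: "eternity envelops": 4+3 = 7
Line 3: "bright thick shepherd": 1+1+2 = 4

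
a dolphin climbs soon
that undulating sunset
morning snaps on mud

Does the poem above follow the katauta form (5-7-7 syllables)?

No

Line 1: a (1), dolphin (2), climbs (1), soon (1) → 5 ✓
Line 2: that (1), undulating (4), sunset (2) → 7 ✓
Line 3: morning (2), snaps (1), on (1), mud (1) → 5 (expected 7)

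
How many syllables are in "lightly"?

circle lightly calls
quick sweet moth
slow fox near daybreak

"lightly" has 2 syllables.

2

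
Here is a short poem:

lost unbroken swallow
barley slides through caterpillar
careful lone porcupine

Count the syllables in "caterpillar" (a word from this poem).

4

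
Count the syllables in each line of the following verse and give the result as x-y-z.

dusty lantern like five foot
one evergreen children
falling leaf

Line 1: dusty (2), lantern (2), like (1), five (1), foot (1) → 7
Line 2: one (1), evergreen (3), children (2) → 6
Line 3: falling (2), leaf (1) → 3

7-6-3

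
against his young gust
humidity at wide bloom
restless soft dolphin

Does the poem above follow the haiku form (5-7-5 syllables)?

Line 1: "against his young gust": 2+1+1+1 = 5 ✓
Line 2: "humidity at wide bloom": 4+1+1+1 = 7 ✓
Line 3: "restless soft dolphin": 2+1+2 = 5 ✓

Yes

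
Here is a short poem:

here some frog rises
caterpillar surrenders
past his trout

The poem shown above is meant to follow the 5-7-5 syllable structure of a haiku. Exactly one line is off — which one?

Line 1: here (1), some (1), frog (1), rises (2) → 5 ✓
Line 2: caterpillar (4), surrenders (3) → 7 ✓
Line 3: past (1), his (1), trout (1) → 3 (expected 5)

The third line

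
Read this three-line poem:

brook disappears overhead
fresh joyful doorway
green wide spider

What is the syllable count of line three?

4

Line three: "green wide spider": 1+1+2 = 4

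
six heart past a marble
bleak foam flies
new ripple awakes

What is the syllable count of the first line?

The first line: six (1), heart (1), past (1), a (1), marble (2) → 6

6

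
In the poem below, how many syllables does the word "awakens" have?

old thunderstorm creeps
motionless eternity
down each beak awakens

"awakens" has 3 syllables.

3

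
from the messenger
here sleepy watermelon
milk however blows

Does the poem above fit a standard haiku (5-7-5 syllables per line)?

Yes

Line 1: from (1), the (1), messenger (3) → 5 ✓
Line 2: here (1), sleepy (2), watermelon (4) → 7 ✓
Line 3: milk (1), however (3), blows (1) → 5 ✓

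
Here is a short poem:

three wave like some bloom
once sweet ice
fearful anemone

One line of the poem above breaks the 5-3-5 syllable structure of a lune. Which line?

Line 1: three (1), wave (1), like (1), some (1), bloom (1) → 5 ✓
Line 2: once (1), sweet (1), ice (1) → 3 ✓
Line 3: fearful (2), anemone (4) → 6 (expected 5)

Line 3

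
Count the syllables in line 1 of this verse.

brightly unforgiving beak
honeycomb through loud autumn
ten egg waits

7

Line 1: brightly(2) + unforgiving(4) + beak(1) = 7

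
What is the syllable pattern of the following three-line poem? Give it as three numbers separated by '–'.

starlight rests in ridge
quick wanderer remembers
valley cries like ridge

Line 1: starlight(2) + rests(1) + in(1) + ridge(1) = 5
Line 2: quick(1) + wanderer(3) + remembers(3) = 7
Line 3: valley(2) + cries(1) + like(1) + ridge(1) = 5

5–7–5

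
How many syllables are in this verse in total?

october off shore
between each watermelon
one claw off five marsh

17

Line 1: october (3), off (1), shore (1) → 5
Line 2: between (2), each (1), watermelon (4) → 7
Line 3: one (1), claw (1), off (1), five (1), marsh (1) → 5
Total: 5 + 7 + 5 = 17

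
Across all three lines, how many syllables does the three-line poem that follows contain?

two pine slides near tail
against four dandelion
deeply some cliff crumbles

18

Line 1: two (1), pine (1), slides (1), near (1), tail (1) → 5
Line 2: against (2), four (1), dandelion (4) → 7
Line 3: deeply (2), some (1), cliff (1), crumbles (2) → 6
Total: 5 + 7 + 6 = 18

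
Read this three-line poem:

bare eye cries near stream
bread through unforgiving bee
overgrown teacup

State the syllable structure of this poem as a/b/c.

Line 1: "bare eye cries near stream": 1+1+1+1+1 = 5
Line 2: "bread through unforgiving bee": 1+1+4+1 = 7
Line 3: "overgrown teacup": 3+2 = 5

5/7/5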